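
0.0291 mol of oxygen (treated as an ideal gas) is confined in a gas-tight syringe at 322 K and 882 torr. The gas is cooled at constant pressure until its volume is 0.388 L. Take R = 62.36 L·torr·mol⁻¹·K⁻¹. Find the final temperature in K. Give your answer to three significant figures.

T₂ ≈ 189 K

From PV = nRT: V₁ = nRT₁/P₁ = 0.6625 L.
Isobaric, so V/T is constant: P₂ = P₁; T₂ = T₁·(V₂/V₁) = 188.6 K.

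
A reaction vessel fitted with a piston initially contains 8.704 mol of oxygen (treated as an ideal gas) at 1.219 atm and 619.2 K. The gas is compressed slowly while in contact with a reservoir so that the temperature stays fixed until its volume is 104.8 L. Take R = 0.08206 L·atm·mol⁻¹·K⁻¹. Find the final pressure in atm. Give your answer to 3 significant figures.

P₂ ≈ 4.22 atm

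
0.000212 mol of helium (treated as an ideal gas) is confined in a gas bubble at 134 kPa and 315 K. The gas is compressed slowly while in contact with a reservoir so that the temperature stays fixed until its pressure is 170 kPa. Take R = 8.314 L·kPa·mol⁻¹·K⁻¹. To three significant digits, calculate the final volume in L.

V₂ ≈ 0.00327 L

From PV = nRT: V₁ = nRT₁/P₁ = 0.004143 L.
Isothermal, so P V is constant: T₂ = T₁; V₂ = V₁·(P₁/P₂) = 0.003266 L.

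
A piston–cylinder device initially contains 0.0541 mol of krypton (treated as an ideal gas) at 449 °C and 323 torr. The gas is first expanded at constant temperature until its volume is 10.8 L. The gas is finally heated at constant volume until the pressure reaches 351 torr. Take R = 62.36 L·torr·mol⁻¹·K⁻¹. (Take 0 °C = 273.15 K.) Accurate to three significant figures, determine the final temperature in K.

Convert: T₁ = 722.1 K.
From PV = nRT: V₁ = nRT₁/P₁ = 7.543 L.
T constant ⇒ Boyle's law P V = const: T₂ = T₁; P₂ = P₁·(V₁/V₂) = 225.6 torr.
Isochoric, so P/T is constant: V₃ = V₂; T₃ = T₂·(P₃/P₂) = 1124 K.

T₃ ≈ 1.12e+03 K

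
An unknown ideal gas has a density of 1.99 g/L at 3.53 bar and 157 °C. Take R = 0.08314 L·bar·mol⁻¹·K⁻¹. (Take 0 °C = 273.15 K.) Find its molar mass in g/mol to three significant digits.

M ≈ 20.2 g/mol

ρ = PM/(RT) ⇒ M = ρRT/P = (1.99 × 0.08314 × 430.1) / 3.53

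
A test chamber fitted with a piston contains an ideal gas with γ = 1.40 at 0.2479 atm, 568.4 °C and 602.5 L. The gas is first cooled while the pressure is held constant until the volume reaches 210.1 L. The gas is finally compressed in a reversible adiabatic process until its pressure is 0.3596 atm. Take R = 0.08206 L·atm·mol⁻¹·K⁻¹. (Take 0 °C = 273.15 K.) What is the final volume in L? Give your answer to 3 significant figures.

V₃ ≈ 161 L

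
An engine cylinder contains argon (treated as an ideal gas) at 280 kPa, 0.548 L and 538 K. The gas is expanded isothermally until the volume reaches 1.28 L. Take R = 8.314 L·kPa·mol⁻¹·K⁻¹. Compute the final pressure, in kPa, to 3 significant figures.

P₂ ≈ 120 kPa

T constant ⇒ Boyle's law P V = const: T₂ = T₁; P₂ = P₁·(V₁/V₂) = 119.9 kPa.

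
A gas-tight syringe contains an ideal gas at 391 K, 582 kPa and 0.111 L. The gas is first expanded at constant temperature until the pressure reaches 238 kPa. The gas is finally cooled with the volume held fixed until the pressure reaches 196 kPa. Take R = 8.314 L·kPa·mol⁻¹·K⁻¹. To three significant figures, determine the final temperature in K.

Isothermal, so P V is constant: T₂ = T₁; V₂ = V₁·(P₁/P₂) = 0.2714 L.
V constant ⇒ P ∝ T: V₃ = V₂; T₃ = T₂·(P₃/P₂) = 322.0 K.

T₃ ≈ 322 K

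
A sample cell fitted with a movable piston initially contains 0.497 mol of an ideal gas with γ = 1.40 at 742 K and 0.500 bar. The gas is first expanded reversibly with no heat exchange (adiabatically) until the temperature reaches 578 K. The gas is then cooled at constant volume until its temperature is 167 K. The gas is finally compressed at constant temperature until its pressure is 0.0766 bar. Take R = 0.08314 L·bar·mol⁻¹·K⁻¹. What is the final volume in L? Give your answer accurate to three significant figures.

V₄ ≈ 90.1 L

From PV = nRT: V₁ = nRT₁/P₁ = 61.32 L.
Adiabatic (γ = 1.40), T V^(γ−1) and P V^γ constant: P₂ = P₁·(T₂/T₁)^(γ/(γ−1)) = 0.2086 bar; V₂ = V₁·(T₁/T₂)^(1/(γ−1)) = 114.5 L.
Isochoric, so P/T is constant: V₃ = V₂; P₃ = P₂·(T₃/T₂) = 0.06027 bar.
T constant ⇒ Boyle's law P V = const: T₄ = T₃; V₄ = V₃·(P₃/P₄) = 90.09 L.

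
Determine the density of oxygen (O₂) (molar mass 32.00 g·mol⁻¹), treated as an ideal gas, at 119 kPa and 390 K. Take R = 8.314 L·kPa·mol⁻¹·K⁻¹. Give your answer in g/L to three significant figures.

ρ = PM/(RT) = (119 × 32.00) / (8.314 × 390.0)

ρ ≈ 1.17 g/L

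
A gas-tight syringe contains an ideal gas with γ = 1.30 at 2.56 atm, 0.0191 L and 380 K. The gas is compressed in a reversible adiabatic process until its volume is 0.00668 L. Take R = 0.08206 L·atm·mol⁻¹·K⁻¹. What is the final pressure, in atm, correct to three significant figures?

Reversible adiabatic, γ = 1.30: T₂ = T₁·(V₁/V₂)^(γ−1) = 520.8 K; P₂ = P₁·(V₁/V₂)^γ = 10.03 atm.

P₂ ≈ 10.0 atm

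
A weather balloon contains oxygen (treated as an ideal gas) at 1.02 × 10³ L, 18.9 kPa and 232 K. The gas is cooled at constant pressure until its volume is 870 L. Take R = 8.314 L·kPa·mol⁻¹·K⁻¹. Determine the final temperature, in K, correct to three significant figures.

P constant ⇒ V ∝ T: P₂ = P₁; T₂ = T₁·(V₂/V₁) = 197.9 K.

T₂ ≈ 198 K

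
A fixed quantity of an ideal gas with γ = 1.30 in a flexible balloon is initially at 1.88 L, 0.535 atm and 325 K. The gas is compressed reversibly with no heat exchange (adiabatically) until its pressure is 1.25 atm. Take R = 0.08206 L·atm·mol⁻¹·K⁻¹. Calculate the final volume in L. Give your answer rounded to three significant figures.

Reversible adiabatic, γ = 1.30: T₂ = T₁·(P₂/P₁)^((γ−1)/γ) = 395.3 K; V₂ = V₁·(P₁/P₂)^(1/γ) = 0.9787 L.

V₂ ≈ 0.979 L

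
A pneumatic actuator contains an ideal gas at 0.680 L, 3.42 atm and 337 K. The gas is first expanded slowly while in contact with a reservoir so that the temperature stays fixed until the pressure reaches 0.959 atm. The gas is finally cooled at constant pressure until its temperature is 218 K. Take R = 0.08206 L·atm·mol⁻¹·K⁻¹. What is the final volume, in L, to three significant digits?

V₃ ≈ 1.57 L

Isothermal, so P V is constant: T₂ = T₁; V₂ = V₁·(P₁/P₂) = 2.425 L.
Isobaric, so V/T is constant: P₃ = P₂; V₃ = V₂·(T₃/T₂) = 1.569 L.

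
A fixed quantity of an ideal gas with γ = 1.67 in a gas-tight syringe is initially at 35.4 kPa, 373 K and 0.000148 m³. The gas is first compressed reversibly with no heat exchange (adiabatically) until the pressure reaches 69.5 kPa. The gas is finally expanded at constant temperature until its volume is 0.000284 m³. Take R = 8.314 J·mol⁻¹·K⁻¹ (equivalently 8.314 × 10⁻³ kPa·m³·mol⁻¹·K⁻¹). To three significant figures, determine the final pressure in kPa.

Reversible adiabatic, γ = 1.67: T₂ = T₁·(P₂/P₁)^((γ−1)/γ) = 488.9 K; V₂ = V₁·(P₁/P₂)^(1/γ) = 9.882e-05 m³.
T constant ⇒ Boyle's law P V = const: T₃ = T₂; P₃ = P₂·(V₂/V₃) = 24.18 kPa.

P₃ ≈ 24.2 kPa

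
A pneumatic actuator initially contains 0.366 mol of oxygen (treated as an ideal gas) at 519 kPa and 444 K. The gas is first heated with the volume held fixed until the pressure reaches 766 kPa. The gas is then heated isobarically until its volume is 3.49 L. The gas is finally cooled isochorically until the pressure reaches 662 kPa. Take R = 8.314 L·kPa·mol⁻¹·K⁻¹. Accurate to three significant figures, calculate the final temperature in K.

T₄ ≈ 759 K

From PV = nRT: V₁ = nRT₁/P₁ = 2.603 L.
V constant ⇒ P ∝ T: V₂ = V₁; T₂ = T₁·(P₂/P₁) = 655.3 K.
P constant ⇒ V ∝ T: P₃ = P₂; T₃ = T₂·(V₃/V₂) = 878.5 K.
V constant ⇒ P ∝ T: V₄ = V₃; T₄ = T₃·(P₄/P₃) = 759.3 K.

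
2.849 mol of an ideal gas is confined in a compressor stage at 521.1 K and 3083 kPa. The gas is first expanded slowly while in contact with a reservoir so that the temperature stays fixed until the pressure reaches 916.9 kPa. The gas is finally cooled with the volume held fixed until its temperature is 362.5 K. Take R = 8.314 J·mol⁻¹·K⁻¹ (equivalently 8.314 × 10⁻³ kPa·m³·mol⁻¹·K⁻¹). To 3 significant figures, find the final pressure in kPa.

P₃ ≈ 638 kPa

From PV = nRT: V₁ = nRT₁/P₁ = 0.004004 m³.
Isothermal, so P V is constant: T₂ = T₁; V₂ = V₁·(P₁/P₂) = 0.01346 m³.
Isochoric, so P/T is constant: V₃ = V₂; P₃ = P₂·(T₃/T₂) = 637.8 kPa.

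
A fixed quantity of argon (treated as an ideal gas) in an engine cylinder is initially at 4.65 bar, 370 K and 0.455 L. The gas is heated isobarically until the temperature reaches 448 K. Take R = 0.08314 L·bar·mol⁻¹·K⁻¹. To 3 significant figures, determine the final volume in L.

V₂ ≈ 0.551 L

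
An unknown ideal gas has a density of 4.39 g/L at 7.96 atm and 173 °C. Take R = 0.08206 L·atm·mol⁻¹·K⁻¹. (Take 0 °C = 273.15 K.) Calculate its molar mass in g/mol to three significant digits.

ρ = PM/(RT) ⇒ M = ρRT/P = (4.39 × 0.08206 × 446.1) / 7.96

M ≈ 20.2 g/mol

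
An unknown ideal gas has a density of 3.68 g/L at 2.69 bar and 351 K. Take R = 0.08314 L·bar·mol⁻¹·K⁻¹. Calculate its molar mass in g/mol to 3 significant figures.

ρ = PM/(RT) ⇒ M = ρRT/P = (3.68 × 0.08314 × 351.0) / 2.69

M ≈ 39.9 g/mol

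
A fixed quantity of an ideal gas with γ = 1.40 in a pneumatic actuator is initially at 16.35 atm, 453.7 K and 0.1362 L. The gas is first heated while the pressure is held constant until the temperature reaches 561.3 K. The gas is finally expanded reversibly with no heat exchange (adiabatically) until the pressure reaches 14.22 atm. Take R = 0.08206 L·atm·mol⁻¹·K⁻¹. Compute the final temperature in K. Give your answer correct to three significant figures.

P constant ⇒ V ∝ T: P₂ = P₁; V₂ = V₁·(T₂/T₁) = 0.1685 L.
Adiabatic (γ = 1.40), T V^(γ−1) and P V^γ constant: T₃ = T₂·(P₃/P₂)^((γ−1)/γ) = 539.4 K; V₃ = V₂·(P₂/P₃)^(1/γ) = 0.1862 L.

T₃ ≈ 539 K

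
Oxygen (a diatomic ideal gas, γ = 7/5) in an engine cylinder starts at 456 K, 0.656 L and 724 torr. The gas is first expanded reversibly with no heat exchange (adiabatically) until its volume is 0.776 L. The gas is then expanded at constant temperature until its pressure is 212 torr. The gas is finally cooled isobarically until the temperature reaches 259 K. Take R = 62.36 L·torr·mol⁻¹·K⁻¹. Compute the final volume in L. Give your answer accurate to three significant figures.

V₄ ≈ 1.27 L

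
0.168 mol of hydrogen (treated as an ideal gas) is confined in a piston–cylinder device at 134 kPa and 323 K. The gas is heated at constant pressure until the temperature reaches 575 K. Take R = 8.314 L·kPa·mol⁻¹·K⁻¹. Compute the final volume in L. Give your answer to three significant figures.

V₂ ≈ 5.99 L

From PV = nRT: V₁ = nRT₁/P₁ = 3.367 L.
P constant ⇒ V ∝ T: P₂ = P₁; V₂ = V₁·(T₂/T₁) = 5.994 L.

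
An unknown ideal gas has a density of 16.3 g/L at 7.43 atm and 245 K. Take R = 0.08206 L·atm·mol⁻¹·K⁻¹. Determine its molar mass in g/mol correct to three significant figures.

ρ = PM/(RT) ⇒ M = ρRT/P = (16.3 × 0.08206 × 245.0) / 7.43

M ≈ 44.1 g/mol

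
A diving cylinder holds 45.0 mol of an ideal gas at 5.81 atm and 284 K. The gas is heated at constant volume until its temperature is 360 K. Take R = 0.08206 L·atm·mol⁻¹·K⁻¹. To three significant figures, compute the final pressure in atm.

From PV = nRT: V₁ = nRT₁/P₁ = 180.5 L.
Isochoric, so P/T is constant: V₂ = V₁; P₂ = P₁·(T₂/T₁) = 7.365 atm.

P₂ ≈ 7.36 atm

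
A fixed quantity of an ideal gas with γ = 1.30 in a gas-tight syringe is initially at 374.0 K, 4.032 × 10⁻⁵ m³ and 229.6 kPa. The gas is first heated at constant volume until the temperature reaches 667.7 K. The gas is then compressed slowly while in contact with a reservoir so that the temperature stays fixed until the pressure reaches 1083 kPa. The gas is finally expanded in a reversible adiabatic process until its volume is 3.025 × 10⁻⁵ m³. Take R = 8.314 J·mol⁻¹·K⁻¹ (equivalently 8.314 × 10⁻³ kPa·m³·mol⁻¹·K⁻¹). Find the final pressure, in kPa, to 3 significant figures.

Isochoric, so P/T is constant: V₂ = V₁; P₂ = P₁·(T₂/T₁) = 409.9 kPa.
Isothermal, so P V is constant: T₃ = T₂; V₃ = V₂·(P₂/P₃) = 1.526e-05 m³.
Adiabatic (γ = 1.30), T V^(γ−1) and P V^γ constant: T₄ = T₃·(V₃/V₄)^(γ−1) = 543.8 K; P₄ = P₃·(V₃/V₄)^γ = 445.0 kPa.

P₄ ≈ 445 kPa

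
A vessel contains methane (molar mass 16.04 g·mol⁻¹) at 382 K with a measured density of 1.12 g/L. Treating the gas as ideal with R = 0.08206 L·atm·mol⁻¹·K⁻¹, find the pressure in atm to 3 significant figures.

P ≈ 2.19 atm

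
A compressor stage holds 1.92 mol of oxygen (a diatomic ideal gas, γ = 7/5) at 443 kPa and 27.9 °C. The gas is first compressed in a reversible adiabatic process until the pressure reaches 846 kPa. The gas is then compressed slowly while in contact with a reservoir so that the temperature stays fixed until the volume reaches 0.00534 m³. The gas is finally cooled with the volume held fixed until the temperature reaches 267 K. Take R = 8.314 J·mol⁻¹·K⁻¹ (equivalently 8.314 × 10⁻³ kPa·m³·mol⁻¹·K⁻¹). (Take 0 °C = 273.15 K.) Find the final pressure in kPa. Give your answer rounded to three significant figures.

P₄ ≈ 798 kPa

Convert: T₁ = 301.0 K.
From PV = nRT: V₁ = nRT₁/P₁ = 0.01085 m³.
Adiabatic (γ = 7/5), T V^(γ−1) and P V^γ constant: T₂ = T₁·(P₂/P₁)^((γ−1)/γ) = 362.2 K; V₂ = V₁·(P₁/P₂)^(1/γ) = 0.006834 m³.
T constant ⇒ Boyle's law P V = const: T₃ = T₂; P₃ = P₂·(V₂/V₃) = 1083 kPa.
V constant ⇒ P ∝ T: V₄ = V₃; P₄ = P₃·(T₄/T₃) = 798.1 kPa.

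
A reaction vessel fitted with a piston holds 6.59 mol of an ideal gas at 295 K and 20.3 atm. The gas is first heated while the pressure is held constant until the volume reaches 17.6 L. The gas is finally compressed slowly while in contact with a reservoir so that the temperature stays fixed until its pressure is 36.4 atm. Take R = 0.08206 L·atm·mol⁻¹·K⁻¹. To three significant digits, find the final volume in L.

V₃ ≈ 9.82 L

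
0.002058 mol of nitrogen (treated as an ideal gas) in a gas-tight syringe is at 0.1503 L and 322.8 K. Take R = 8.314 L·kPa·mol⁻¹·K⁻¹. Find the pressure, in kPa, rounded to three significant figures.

PV = nRT ⇒ P = nRT/V = (0.002058 × 8.314 × 322.8) / 0.1503

P ≈ 36.7 kPa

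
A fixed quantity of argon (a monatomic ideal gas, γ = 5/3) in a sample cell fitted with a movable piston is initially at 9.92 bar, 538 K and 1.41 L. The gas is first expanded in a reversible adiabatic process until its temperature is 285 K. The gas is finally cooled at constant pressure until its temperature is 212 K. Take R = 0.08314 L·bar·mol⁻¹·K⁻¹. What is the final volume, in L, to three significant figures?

V₃ ≈ 2.72 L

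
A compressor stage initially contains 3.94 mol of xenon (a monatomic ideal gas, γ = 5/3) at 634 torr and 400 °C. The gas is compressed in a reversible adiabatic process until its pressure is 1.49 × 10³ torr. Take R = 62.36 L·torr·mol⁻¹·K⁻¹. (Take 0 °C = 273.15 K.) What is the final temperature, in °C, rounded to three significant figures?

T₂ ≈ 674 °C

Convert: T₁ = 673.1 K.
From PV = nRT: V₁ = nRT₁/P₁ = 260.9 L.
Adiabatic (γ = 5/3), T V^(γ−1) and P V^γ constant: T₂ = T₁·(P₂/P₁)^((γ−1)/γ) = 947.4 K; V₂ = V₁·(P₁/P₂)^(1/γ) = 156.2 L.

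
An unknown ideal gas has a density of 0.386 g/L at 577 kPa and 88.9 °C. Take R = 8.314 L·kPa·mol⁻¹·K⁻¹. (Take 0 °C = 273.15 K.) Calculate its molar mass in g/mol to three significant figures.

ρ = PM/(RT) ⇒ M = ρRT/P = (0.386 × 8.314 × 362.0) / 577

M ≈ 2.01 g/mol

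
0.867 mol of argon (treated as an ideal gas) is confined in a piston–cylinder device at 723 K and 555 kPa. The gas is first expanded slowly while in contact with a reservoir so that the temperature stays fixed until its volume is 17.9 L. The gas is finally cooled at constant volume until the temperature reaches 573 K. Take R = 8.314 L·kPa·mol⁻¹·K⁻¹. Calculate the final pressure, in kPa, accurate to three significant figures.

P₃ ≈ 231 kPa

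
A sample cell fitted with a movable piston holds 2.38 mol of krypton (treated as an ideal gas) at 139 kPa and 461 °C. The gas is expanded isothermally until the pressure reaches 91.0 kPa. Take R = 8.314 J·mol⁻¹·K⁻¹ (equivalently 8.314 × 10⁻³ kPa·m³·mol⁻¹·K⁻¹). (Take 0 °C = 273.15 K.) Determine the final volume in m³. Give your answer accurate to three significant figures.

Convert: T₁ = 734.1 K.
From PV = nRT: V₁ = nRT₁/P₁ = 0.1045 m³.
Isothermal, so P V is constant: T₂ = T₁; V₂ = V₁·(P₁/P₂) = 0.1596 m³.

V₂ ≈ 0.160 m³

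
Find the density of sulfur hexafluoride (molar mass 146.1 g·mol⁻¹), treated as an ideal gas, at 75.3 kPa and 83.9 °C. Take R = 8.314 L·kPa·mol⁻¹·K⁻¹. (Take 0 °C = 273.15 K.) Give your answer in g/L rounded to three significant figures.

ρ = PM/(RT) = (75.3 × 146.1) / (8.314 × 357.0)

ρ ≈ 3.71 g/L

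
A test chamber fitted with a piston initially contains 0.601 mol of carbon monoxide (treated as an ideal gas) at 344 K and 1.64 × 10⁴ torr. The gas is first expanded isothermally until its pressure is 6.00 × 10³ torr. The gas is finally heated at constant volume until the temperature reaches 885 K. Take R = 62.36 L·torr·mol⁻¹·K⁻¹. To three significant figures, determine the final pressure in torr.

P₃ ≈ 1.54e+04 torr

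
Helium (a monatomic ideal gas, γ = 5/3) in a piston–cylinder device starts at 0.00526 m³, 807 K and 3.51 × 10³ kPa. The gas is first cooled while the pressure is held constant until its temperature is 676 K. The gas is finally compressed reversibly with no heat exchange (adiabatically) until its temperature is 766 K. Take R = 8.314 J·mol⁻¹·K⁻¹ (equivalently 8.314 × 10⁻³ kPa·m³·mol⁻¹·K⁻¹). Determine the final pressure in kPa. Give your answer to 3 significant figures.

P₃ ≈ 4.80e+03 kPa

P constant ⇒ V ∝ T: P₂ = P₁; V₂ = V₁·(T₂/T₁) = 0.004406 m³.
Adiabatic (γ = 5/3), T V^(γ−1) and P V^γ constant: P₃ = P₂·(T₃/T₂)^(γ/(γ−1)) = 4797 kPa; V₃ = V₂·(T₂/T₃)^(1/(γ−1)) = 0.003653 m³.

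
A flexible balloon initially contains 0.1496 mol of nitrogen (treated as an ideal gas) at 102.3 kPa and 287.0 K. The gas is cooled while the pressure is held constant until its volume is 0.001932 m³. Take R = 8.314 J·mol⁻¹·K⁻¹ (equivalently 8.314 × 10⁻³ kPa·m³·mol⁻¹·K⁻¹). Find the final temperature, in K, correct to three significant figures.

From PV = nRT: V₁ = nRT₁/P₁ = 0.003489 m³.
Isobaric, so V/T is constant: P₂ = P₁; T₂ = T₁·(V₂/V₁) = 158.9 K.

T₂ ≈ 159 K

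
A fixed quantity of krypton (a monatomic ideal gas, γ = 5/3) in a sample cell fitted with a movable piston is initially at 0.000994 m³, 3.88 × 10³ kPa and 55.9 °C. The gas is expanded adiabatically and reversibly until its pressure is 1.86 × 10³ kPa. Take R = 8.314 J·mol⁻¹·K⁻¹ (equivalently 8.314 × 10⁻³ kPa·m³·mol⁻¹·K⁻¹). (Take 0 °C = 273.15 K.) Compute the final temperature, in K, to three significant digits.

Convert: T₁ = 329.0 K.
Reversible adiabatic, γ = 5/3: T₂ = T₁·(P₂/P₁)^((γ−1)/γ) = 245.2 K; V₂ = V₁·(P₁/P₂)^(1/γ) = 0.001545 m³.

T₂ ≈ 245 K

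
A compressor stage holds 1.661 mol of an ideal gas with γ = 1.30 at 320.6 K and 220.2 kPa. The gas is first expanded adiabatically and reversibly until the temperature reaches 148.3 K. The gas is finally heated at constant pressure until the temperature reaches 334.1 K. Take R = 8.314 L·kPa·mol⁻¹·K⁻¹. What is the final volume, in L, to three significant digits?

V₃ ≈ 592 L

From PV = nRT: V₁ = nRT₁/P₁ = 20.11 L.
Adiabatic (γ = 1.30), T V^(γ−1) and P V^γ constant: P₂ = P₁·(T₂/T₁)^(γ/(γ−1)) = 7.797 kPa; V₂ = V₁·(T₁/T₂)^(1/(γ−1)) = 262.7 L.
Isobaric, so V/T is constant: P₃ = P₂; V₃ = V₂·(T₃/T₂) = 591.7 L.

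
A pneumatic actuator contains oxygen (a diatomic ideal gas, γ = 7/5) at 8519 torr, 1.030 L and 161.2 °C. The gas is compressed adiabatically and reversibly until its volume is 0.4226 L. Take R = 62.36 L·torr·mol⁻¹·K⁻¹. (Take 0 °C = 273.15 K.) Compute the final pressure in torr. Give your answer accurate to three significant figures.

P₂ ≈ 2.97e+04 torr

Convert: T₁ = 434.3 K.
Reversible adiabatic, γ = 7/5: T₂ = T₁·(V₁/V₂)^(γ−1) = 620.3 K; P₂ = P₁·(V₁/V₂)^γ = 2.965e+04 torr.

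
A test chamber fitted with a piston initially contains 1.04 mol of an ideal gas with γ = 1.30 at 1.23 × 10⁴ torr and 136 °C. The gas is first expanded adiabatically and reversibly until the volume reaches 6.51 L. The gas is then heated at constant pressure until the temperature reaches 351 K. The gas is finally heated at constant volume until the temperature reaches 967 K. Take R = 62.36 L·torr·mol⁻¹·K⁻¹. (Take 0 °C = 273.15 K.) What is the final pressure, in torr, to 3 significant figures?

P₄ ≈ 8.06e+03 torr

Convert: T₁ = 409.1 K.
From PV = nRT: V₁ = nRT₁/P₁ = 2.157 L.
Adiabatic (γ = 1.30), T V^(γ−1) and P V^γ constant: T₂ = T₁·(V₁/V₂)^(γ−1) = 293.8 K; P₂ = P₁·(V₁/V₂)^γ = 2926 torr.
Isobaric, so V/T is constant: P₃ = P₂; V₃ = V₂·(T₃/T₂) = 7.779 L.
V constant ⇒ P ∝ T: V₄ = V₃; P₄ = P₃·(T₄/T₃) = 8062 torr.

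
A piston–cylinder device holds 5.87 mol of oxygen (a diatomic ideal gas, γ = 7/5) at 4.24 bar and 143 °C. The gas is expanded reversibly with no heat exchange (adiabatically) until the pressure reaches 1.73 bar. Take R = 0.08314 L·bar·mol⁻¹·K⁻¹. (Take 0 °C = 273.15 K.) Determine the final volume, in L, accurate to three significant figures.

Convert: T₁ = 416.1 K.
From PV = nRT: V₁ = nRT₁/P₁ = 47.90 L.
Reversible adiabatic, γ = 7/5: T₂ = T₁·(P₂/P₁)^((γ−1)/γ) = 322.1 K; V₂ = V₁·(P₁/P₂)^(1/γ) = 90.87 L.

V₂ ≈ 90.9 L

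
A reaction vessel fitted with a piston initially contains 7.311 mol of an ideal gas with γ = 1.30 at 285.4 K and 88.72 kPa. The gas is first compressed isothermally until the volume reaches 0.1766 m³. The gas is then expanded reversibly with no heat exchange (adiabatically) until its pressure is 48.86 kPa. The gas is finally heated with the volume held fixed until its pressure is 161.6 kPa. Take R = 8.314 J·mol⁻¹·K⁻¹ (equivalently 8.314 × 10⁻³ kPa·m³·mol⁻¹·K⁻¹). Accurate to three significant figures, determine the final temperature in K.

From PV = nRT: V₁ = nRT₁/P₁ = 0.1955 m³.
Isothermal, so P V is constant: T₂ = T₁; P₂ = P₁·(V₁/V₂) = 98.23 kPa.
Reversible adiabatic, γ = 1.30: T₃ = T₂·(P₃/P₂)^((γ−1)/γ) = 242.9 K; V₃ = V₂·(P₂/P₃)^(1/γ) = 0.3022 m³.
Isochoric, so P/T is constant: V₄ = V₃; T₄ = T₃·(P₄/P₃) = 803.4 K.

T₄ ≈ 803 K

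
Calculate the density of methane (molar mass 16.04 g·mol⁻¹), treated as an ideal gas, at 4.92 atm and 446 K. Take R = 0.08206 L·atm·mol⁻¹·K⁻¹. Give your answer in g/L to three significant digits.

ρ ≈ 2.16 g/L

ρ = PM/(RT) = (4.92 × 16.04) / (0.08206 × 446.0)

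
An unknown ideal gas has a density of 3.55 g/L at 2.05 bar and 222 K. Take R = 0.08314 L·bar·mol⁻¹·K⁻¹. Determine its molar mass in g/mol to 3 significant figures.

ρ = PM/(RT) ⇒ M = ρRT/P = (3.55 × 0.08314 × 222.0) / 2.05

M ≈ 32.0 g/mol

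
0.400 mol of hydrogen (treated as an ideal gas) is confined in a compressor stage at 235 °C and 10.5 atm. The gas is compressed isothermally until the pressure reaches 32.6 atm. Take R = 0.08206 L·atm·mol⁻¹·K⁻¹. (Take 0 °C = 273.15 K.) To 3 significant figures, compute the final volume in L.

Convert: T₁ = 508.1 K.
From PV = nRT: V₁ = nRT₁/P₁ = 1.589 L.
Isothermal, so P V is constant: T₂ = T₁; V₂ = V₁·(P₁/P₂) = 0.5116 L.

V₂ ≈ 0.512 L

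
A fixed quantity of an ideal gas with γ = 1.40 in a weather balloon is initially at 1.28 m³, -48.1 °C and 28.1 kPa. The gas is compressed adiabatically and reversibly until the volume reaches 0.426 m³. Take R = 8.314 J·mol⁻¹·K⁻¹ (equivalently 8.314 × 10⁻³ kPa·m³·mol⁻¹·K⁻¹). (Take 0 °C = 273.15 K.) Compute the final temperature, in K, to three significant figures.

T₂ ≈ 349 K

Convert: T₁ = 225.0 K.
Reversible adiabatic, γ = 1.40: T₂ = T₁·(V₁/V₂)^(γ−1) = 349.5 K; P₂ = P₁·(V₁/V₂)^γ = 131.1 kPa.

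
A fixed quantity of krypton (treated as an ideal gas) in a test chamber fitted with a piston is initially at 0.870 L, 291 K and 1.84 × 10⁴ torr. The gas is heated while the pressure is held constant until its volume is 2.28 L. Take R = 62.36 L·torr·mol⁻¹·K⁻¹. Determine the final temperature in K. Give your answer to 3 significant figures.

Isobaric, so V/T is constant: P₂ = P₁; T₂ = T₁·(V₂/V₁) = 762.6 K.

T₂ ≈ 763 K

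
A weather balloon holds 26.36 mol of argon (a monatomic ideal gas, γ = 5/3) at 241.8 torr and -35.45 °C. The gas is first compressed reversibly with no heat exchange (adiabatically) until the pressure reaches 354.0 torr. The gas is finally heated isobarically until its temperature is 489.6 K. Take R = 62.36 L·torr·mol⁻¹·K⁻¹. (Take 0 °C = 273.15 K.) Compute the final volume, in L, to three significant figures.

V₃ ≈ 2.27e+03 L

Convert: T₁ = 237.7 K.
From PV = nRT: V₁ = nRT₁/P₁ = 1616 L.
Reversible adiabatic, γ = 5/3: T₂ = T₁·(P₂/P₁)^((γ−1)/γ) = 276.9 K; V₂ = V₁·(P₁/P₂)^(1/γ) = 1286 L.
Isobaric, so V/T is constant: P₃ = P₂; V₃ = V₂·(T₃/T₂) = 2273 L.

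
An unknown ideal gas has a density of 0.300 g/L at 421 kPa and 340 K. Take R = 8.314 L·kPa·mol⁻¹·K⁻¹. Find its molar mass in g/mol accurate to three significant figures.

M ≈ 2.01 g/mol

ρ = PM/(RT) ⇒ M = ρRT/P = (0.300 × 8.314 × 340.0) / 421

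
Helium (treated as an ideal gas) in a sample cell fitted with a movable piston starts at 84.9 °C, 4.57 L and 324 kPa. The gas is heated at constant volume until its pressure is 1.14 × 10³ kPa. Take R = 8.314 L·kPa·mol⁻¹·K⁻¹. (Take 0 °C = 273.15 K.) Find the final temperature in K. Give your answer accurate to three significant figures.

Convert: T₁ = 358.0 K.
Isochoric, so P/T is constant: V₂ = V₁; T₂ = T₁·(P₂/P₁) = 1260 K.

T₂ ≈ 1.26e+03 K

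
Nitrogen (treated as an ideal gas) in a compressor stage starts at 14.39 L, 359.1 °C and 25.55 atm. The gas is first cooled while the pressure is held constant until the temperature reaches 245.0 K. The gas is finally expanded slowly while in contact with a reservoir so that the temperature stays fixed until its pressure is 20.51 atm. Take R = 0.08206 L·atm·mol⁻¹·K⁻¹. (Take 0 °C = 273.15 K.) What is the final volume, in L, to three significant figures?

Convert: T₁ = 632.2 K.
Isobaric, so V/T is constant: P₂ = P₁; V₂ = V₁·(T₂/T₁) = 5.576 L.
T constant ⇒ Boyle's law P V = const: T₃ = T₂; V₃ = V₂·(P₂/P₃) = 6.946 L.

V₃ ≈ 6.95 L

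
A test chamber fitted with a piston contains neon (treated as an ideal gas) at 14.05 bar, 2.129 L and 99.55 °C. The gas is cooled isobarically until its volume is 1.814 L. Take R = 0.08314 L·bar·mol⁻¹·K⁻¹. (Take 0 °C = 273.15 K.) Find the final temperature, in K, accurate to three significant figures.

Convert: T₁ = 372.7 K.
Isobaric, so V/T is constant: P₂ = P₁; T₂ = T₁·(V₂/V₁) = 317.6 K.

T₂ ≈ 318 K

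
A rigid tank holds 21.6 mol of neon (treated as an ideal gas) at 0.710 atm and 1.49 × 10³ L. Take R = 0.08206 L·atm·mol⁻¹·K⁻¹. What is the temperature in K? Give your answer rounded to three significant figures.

T ≈ 597 K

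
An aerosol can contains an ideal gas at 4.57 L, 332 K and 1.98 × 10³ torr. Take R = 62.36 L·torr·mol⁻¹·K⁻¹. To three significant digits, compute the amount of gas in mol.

n ≈ 0.437 mol

PV = nRT ⇒ n = PV/(RT) = (1.98e+03 × 4.57) / (62.36 × 332)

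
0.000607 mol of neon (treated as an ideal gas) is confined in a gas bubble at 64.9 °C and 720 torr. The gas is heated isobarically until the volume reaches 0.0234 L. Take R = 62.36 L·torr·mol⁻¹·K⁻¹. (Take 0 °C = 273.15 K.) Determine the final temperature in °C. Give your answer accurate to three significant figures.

Convert: T₁ = 338.0 K.
From PV = nRT: V₁ = nRT₁/P₁ = 0.01777 L.
P constant ⇒ V ∝ T: P₂ = P₁; T₂ = T₁·(V₂/V₁) = 445.1 K.

T₂ ≈ 172 °C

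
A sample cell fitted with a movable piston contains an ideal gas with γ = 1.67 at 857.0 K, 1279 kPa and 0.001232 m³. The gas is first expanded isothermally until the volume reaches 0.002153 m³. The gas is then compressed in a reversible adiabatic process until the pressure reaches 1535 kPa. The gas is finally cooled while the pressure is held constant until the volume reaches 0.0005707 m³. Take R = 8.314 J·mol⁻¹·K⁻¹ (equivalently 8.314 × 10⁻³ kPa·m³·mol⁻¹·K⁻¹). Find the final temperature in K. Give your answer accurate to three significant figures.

T₄ ≈ 476 K

Isothermal, so P V is constant: T₂ = T₁; P₂ = P₁·(V₁/V₂) = 731.9 kPa.
Reversible adiabatic, γ = 1.67: T₃ = T₂·(P₃/P₂)^((γ−1)/γ) = 1154 K; V₃ = V₂·(P₂/P₃)^(1/γ) = 0.001382 m³.
Isobaric, so V/T is constant: P₄ = P₃; T₄ = T₃·(V₄/V₃) = 476.4 K.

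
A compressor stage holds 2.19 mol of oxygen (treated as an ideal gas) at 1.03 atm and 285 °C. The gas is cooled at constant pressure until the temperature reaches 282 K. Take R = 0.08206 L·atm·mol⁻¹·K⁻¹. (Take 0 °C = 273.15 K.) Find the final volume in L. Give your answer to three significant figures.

V₂ ≈ 49.2 L

Convert: T₁ = 558.1 K.
From PV = nRT: V₁ = nRT₁/P₁ = 97.38 L.
P constant ⇒ V ∝ T: P₂ = P₁; V₂ = V₁·(T₂/T₁) = 49.20 L.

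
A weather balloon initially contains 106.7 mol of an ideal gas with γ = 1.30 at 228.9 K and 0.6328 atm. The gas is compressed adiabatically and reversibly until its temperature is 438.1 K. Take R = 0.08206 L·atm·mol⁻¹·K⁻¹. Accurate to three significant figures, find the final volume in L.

V₂ ≈ 364 L

From PV = nRT: V₁ = nRT₁/P₁ = 3167 L.
Adiabatic (γ = 1.30), T V^(γ−1) and P V^γ constant: P₂ = P₁·(T₂/T₁)^(γ/(γ−1)) = 10.54 atm; V₂ = V₁·(T₁/T₂)^(1/(γ−1)) = 363.8 L.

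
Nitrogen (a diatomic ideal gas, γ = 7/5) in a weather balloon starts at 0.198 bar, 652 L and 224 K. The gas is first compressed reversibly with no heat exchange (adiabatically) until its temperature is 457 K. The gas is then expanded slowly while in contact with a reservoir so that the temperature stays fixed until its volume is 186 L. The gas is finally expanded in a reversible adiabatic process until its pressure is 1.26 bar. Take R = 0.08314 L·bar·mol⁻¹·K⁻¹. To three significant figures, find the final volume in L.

Adiabatic (γ = 7/5), T V^(γ−1) and P V^γ constant: P₂ = P₁·(T₂/T₁)^(γ/(γ−1)) = 2.402 bar; V₂ = V₁·(T₁/T₂)^(1/(γ−1)) = 109.7 L.
T constant ⇒ Boyle's law P V = const: T₃ = T₂; P₃ = P₂·(V₂/V₃) = 1.416 bar.
Reversible adiabatic, γ = 7/5: T₄ = T₃·(P₄/P₃)^((γ−1)/γ) = 442.0 K; V₄ = V₃·(P₃/P₄)^(1/γ) = 202.2 L.

V₄ ≈ 202 L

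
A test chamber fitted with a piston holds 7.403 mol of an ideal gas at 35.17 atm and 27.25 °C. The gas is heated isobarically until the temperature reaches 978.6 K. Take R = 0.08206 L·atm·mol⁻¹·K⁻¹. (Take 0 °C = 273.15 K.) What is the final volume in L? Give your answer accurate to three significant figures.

V₂ ≈ 16.9 L

Convert: T₁ = 300.4 K.
From PV = nRT: V₁ = nRT₁/P₁ = 5.189 L.
P constant ⇒ V ∝ T: P₂ = P₁; V₂ = V₁·(T₂/T₁) = 16.90 L.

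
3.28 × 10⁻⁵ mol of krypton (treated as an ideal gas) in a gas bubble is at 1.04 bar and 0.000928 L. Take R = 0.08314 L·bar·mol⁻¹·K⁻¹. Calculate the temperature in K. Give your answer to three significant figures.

T ≈ 354 K

PV = nRT ⇒ T = PV/(nR) = (1.04 × 0.000928) / (3.28e-05 × 0.08314)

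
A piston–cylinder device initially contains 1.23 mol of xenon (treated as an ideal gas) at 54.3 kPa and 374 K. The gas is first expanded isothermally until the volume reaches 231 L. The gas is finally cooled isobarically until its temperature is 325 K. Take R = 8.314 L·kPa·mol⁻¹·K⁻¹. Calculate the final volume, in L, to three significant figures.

From PV = nRT: V₁ = nRT₁/P₁ = 70.43 L.
T constant ⇒ Boyle's law P V = const: T₂ = T₁; P₂ = P₁·(V₁/V₂) = 16.56 kPa.
P constant ⇒ V ∝ T: P₃ = P₂; V₃ = V₂·(T₃/T₂) = 200.7 L.

V₃ ≈ 201 L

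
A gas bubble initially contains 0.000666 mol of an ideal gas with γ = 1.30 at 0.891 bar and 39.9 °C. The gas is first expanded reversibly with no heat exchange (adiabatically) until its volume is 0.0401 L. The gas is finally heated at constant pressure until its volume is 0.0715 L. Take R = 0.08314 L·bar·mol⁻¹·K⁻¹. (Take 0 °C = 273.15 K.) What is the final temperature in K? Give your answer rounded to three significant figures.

Convert: T₁ = 313.0 K.
From PV = nRT: V₁ = nRT₁/P₁ = 0.01945 L.
Adiabatic (γ = 1.30), T V^(γ−1) and P V^γ constant: T₂ = T₁·(V₁/V₂)^(γ−1) = 252.0 K; P₂ = P₁·(V₁/V₂)^γ = 0.3479 bar.
Isobaric, so V/T is constant: P₃ = P₂; T₃ = T₂·(V₃/V₂) = 449.3 K.

T₃ ≈ 449 K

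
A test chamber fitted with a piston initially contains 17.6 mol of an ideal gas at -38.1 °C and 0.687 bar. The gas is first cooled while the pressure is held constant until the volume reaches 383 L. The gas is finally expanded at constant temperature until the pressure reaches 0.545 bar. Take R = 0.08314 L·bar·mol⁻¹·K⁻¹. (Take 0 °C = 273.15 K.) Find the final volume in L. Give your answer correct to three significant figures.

V₃ ≈ 483 L

Convert: T₁ = 235.0 K.
From PV = nRT: V₁ = nRT₁/P₁ = 500.6 L.
P constant ⇒ V ∝ T: P₂ = P₁; T₂ = T₁·(V₂/V₁) = 179.8 K.
Isothermal, so P V is constant: T₃ = T₂; V₃ = V₂·(P₂/P₃) = 482.8 L.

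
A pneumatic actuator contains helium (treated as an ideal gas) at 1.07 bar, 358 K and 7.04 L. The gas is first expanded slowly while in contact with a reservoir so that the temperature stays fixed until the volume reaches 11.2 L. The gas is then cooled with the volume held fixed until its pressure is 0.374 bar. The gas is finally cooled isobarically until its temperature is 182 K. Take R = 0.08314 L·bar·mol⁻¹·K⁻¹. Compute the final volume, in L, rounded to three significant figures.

V₄ ≈ 10.2 L

T constant ⇒ Boyle's law P V = const: T₂ = T₁; P₂ = P₁·(V₁/V₂) = 0.6726 bar.
Isochoric, so P/T is constant: V₃ = V₂; T₃ = T₂·(P₃/P₂) = 199.1 K.
Isobaric, so V/T is constant: P₄ = P₃; V₄ = V₃·(T₄/T₃) = 10.24 L.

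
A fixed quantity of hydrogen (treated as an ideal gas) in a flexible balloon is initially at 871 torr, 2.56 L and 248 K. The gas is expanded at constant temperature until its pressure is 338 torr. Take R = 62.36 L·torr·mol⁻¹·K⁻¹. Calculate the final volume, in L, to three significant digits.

T constant ⇒ Boyle's law P V = const: T₂ = T₁; V₂ = V₁·(P₁/P₂) = 6.597 L.

V₂ ≈ 6.60 L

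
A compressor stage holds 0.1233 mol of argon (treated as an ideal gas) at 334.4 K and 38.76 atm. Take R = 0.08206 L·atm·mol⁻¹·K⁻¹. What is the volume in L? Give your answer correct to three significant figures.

PV = nRT ⇒ V = nRT/P = (0.1233 × 0.08206 × 334.4) / 38.76

V ≈ 0.0873 L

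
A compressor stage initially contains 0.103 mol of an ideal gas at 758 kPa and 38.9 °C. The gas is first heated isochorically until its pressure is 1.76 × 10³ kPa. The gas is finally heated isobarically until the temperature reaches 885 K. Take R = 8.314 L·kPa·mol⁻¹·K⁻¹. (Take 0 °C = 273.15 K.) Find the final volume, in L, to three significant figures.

V₃ ≈ 0.431 L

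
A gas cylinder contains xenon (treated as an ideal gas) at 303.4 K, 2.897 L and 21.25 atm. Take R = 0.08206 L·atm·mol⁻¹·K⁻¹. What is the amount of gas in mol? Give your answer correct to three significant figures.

n ≈ 2.47 mol

PV = nRT ⇒ n = PV/(RT) = (21.25 × 2.897) / (0.08206 × 303.4)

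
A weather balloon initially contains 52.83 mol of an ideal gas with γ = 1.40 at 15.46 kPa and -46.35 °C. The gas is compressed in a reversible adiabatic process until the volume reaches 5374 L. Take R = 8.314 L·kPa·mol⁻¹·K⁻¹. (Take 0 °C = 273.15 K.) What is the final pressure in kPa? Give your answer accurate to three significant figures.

Convert: T₁ = 226.8 K.
From PV = nRT: V₁ = nRT₁/P₁ = 6444 L.
Adiabatic (γ = 1.40), T V^(γ−1) and P V^γ constant: T₂ = T₁·(V₁/V₂)^(γ−1) = 243.9 K; P₂ = P₁·(V₁/V₂)^γ = 19.93 kPa.

P₂ ≈ 19.9 kPa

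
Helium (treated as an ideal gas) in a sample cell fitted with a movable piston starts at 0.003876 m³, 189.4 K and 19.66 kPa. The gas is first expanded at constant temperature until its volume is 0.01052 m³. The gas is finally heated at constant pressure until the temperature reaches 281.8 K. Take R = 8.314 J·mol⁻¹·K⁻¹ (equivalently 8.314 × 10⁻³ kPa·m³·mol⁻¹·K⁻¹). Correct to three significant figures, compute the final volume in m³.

Isothermal, so P V is constant: T₂ = T₁; P₂ = P₁·(V₁/V₂) = 7.244 kPa.
P constant ⇒ V ∝ T: P₃ = P₂; V₃ = V₂·(T₃/T₂) = 0.01565 m³.

V₃ ≈ 0.0157 m³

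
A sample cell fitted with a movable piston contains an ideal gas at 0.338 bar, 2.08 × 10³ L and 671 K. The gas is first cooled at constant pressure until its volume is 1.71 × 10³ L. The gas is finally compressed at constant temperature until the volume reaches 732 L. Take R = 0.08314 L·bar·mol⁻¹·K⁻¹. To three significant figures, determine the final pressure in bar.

P₃ ≈ 0.790 bar

P constant ⇒ V ∝ T: P₂ = P₁; T₂ = T₁·(V₂/V₁) = 551.6 K.
Isothermal, so P V is constant: T₃ = T₂; P₃ = P₂·(V₂/V₃) = 0.7896 bar.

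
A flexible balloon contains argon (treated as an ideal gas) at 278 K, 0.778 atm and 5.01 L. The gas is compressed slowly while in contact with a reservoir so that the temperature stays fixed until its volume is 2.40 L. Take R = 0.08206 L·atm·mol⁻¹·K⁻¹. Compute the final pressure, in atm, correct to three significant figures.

Isothermal, so P V is constant: T₂ = T₁; P₂ = P₁·(V₁/V₂) = 1.624 atm.

P₂ ≈ 1.62 atm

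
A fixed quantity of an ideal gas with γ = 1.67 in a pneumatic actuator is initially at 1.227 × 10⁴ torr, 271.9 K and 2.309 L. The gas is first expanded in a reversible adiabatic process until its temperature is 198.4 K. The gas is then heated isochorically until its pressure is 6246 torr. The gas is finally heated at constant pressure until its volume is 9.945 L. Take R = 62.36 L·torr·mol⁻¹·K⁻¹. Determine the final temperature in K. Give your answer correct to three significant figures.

Adiabatic (γ = 1.67), T V^(γ−1) and P V^γ constant: P₂ = P₁·(T₂/T₁)^(γ/(γ−1)) = 5594 torr; V₂ = V₁·(T₁/T₂)^(1/(γ−1)) = 3.696 L.
V constant ⇒ P ∝ T: V₃ = V₂; T₃ = T₂·(P₃/P₂) = 221.5 K.
P constant ⇒ V ∝ T: P₄ = P₃; T₄ = T₃·(V₄/V₃) = 596.1 K.

T₄ ≈ 596 K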